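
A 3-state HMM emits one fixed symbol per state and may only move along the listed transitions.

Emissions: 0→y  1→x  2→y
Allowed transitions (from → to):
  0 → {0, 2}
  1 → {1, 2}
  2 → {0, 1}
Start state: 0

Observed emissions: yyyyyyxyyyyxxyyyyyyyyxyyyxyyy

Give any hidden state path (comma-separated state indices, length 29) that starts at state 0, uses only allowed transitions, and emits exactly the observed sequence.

0,2,0,2,0,2,1,2,0,0,2,1,1,2,0,2,0,2,0,0,2,1,2,0,2,1,2,0,2

  [0] y  {0,2}  => 0  start
  [1] y  {0,2}  => 2  0->2 ok
  [2] y  {0,2}  => 0  2->0 ok
  [3] y  {0,2}  => 2  0->2 ok
  [4] y  {0,2}  => 0  2->0 ok
  [5] y  {0,2}  => 2  0->2 ok
  [6] x  {1}  => 1  2->1 ok
  [7] y  {0,2}  => 2  1->2 ok
  [8] y  {0,2}  => 0  2->0 ok
  [9] y  {0,2}  => 0  0->0 ok
  [10] y  {0,2}  => 2  0->2 ok
  [11] x  {1}  => 1  2->1 ok
  [12] x  {1}  => 1  1->1 ok
  [13] y  {0,2}  => 2  1->2 ok
  [14] y  {0,2}  => 0  2->0 ok
  [15] y  {0,2}  => 2  0->2 ok
  [16] y  {0,2}  => 0  2->0 ok
  [17] y  {0,2}  => 2  0->2 ok
  [18] y  {0,2}  => 0  2->0 ok
  [19] y  {0,2}  => 0  0->0 ok
  [20] y  {0,2}  => 2  0->2 ok
  [21] x  {1}  => 1  2->1 ok
  [22] y  {0,2}  => 2  1->2 ok
  [23] y  {0,2}  => 0  2->0 ok
  [24] y  {0,2}  => 2  0->2 ok
  [25] x  {1}  => 1  2->1 ok
  [26] y  {0,2}  => 2  1->2 ok
  [27] y  {0,2}  => 0  2->0 ok
  [28] y  {0,2}  => 2  0->2 ok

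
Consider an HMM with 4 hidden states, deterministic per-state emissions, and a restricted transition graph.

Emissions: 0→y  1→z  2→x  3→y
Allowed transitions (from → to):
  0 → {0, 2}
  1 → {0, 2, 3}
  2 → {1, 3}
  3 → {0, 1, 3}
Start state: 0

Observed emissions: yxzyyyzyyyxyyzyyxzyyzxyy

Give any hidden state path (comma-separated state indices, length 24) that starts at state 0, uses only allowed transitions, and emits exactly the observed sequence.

0,2,1,3,3,3,1,3,3,0,2,3,3,1,0,0,2,1,3,3,1,2,3,3

  [0] y  {0,3}  => 0  start
  [1] x  {2}  => 2  0->2 ok
  [2] z  {1}  => 1  2->1 ok
  [3] y  {0,3}  => 3  1->3 ok
  [4] y  {0,3}  => 3  3->3 ok
  [5] y  {0,3}  => 3  3->3 ok
  [6] z  {1}  => 1  3->1 ok
  [7] y  {0,3}  => 3  1->3 ok
  [8] y  {0,3}  => 3  3->3 ok
  [9] y  {0,3}  => 0  3->0 ok
  [10] x  {2}  => 2  0->2 ok
  [11] y  {0,3}  => 3  2->3 ok
  [12] y  {0,3}  => 3  3->3 ok
  [13] z  {1}  => 1  3->1 ok
  [14] y  {0,3}  => 0  1->0 ok
  [15] y  {0,3}  => 0  0->0 ok
  [16] x  {2}  => 2  0->2 ok
  [17] z  {1}  => 1  2->1 ok
  [18] y  {0,3}  => 3  1->3 ok
  [19] y  {0,3}  => 3  3->3 ok
  [20] z  {1}  => 1  3->1 ok
  [21] x  {2}  => 2  1->2 ok
  [22] y  {0,3}  => 3  2->3 ok
  [23] y  {0,3}  => 3  3->3 ok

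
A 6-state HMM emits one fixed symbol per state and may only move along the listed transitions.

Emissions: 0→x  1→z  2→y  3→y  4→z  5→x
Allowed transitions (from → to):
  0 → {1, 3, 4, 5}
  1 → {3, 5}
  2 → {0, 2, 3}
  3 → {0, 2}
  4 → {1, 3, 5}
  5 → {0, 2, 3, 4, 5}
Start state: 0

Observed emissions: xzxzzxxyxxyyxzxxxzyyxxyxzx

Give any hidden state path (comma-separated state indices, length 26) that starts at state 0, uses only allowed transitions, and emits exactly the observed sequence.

  t0 'x' -> {0,5}, take 0 (start)
  t1 'z' -> {1,4}, take 4 (0->4 ok)
  t2 'x' -> {0,5}, take 5 (4->5 ok)
  t3 'z' -> {1,4}, take 4 (5->4 ok)
  t4 'z' -> {1,4}, take 1 (4->1 ok)
  t5 'x' -> {0,5}, take 5 (1->5 ok)
  t6 'x' -> {0,5}, take 0 (5->0 ok)
  t7 'y' -> {2,3}, take 3 (0->3 ok)
  t8 'x' -> {0,5}, take 0 (3->0 ok)
  t9 'x' -> {0,5}, take 5 (0->5 ok)
  t10 'y' -> {2,3}, take 3 (5->3 ok)
  t11 'y' -> {2,3}, take 2 (3->2 ok)
  t12 'x' -> {0,5}, take 0 (2->0 ok)
  t13 'z' -> {1,4}, take 1 (0->1 ok)
  t14 'x' -> {0,5}, take 5 (1->5 ok)
  t15 'x' -> {0,5}, take 5 (5->5 ok)
  t16 'x' -> {0,5}, take 0 (5->0 ok)
  t17 'z' -> {1,4}, take 4 (0->4 ok)
  t18 'y' -> {2,3}, take 3 (4->3 ok)
  t19 'y' -> {2,3}, take 2 (3->2 ok)
  t20 'x' -> {0,5}, take 0 (2->0 ok)
  t21 'x' -> {0,5}, take 5 (0->5 ok)
  t22 'y' -> {2,3}, take 2 (5->2 ok)
  t23 'x' -> {0,5}, take 0 (2->0 ok)
  t24 'z' -> {1,4}, take 1 (0->1 ok)
  t25 'x' -> {0,5}, take 5 (1->5 ok)

0,4,5,4,1,5,0,3,0,5,3,2,0,1,5,5,0,4,3,2,0,5,2,0,1,5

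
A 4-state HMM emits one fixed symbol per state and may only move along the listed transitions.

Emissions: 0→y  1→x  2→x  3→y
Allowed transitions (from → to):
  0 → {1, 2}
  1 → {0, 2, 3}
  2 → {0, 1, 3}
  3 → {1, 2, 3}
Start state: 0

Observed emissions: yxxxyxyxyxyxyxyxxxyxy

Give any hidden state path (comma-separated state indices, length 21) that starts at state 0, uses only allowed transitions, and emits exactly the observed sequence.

0,2,1,2,3,1,0,2,3,1,0,1,0,1,0,1,2,1,3,1,3

  0: obs=y cand={0,3} pick 0 [start]
  1: obs=x cand={1,2} pick 2 [0->2 ok]
  2: obs=x cand={1,2} pick 1 [2->1 ok]
  3: obs=x cand={1,2} pick 2 [1->2 ok]
  4: obs=y cand={0,3} pick 3 [2->3 ok]
  5: obs=x cand={1,2} pick 1 [3->1 ok]
  6: obs=y cand={0,3} pick 0 [1->0 ok]
  7: obs=x cand={1,2} pick 2 [0->2 ok]
  8: obs=y cand={0,3} pick 3 [2->3 ok]
  9: obs=x cand={1,2} pick 1 [3->1 ok]
  10: obs=y cand={0,3} pick 0 [1->0 ok]
  11: obs=x cand={1,2} pick 1 [0->1 ok]
  12: obs=y cand={0,3} pick 0 [1->0 ok]
  13: obs=x cand={1,2} pick 1 [0->1 ok]
  14: obs=y cand={0,3} pick 0 [1->0 ok]
  15: obs=x cand={1,2} pick 1 [0->1 ok]
  16: obs=x cand={1,2} pick 2 [1->2 ok]
  17: obs=x cand={1,2} pick 1 [2->1 ok]
  18: obs=y cand={0,3} pick 3 [1->3 ok]
  19: obs=x cand={1,2} pick 1 [3->1 ok]
  20: obs=y cand={0,3} pick 3 [1->3 ok]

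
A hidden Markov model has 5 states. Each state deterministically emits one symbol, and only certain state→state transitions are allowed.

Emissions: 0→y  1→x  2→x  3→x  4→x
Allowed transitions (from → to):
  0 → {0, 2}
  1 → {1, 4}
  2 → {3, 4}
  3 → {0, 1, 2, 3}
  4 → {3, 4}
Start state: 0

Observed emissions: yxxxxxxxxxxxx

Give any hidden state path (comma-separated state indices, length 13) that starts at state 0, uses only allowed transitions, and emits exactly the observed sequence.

0,2,3,1,4,4,4,3,2,4,3,1,1

  pos 0: y in {0}, choose 0; start
  pos 1: x in {1,2,3,4}, choose 2; 0->2 ok
  pos 2: x in {1,2,3,4}, choose 3; 2->3 ok
  pos 3: x in {1,2,3,4}, choose 1; 3->1 ok
  pos 4: x in {1,2,3,4}, choose 4; 1->4 ok
  pos 5: x in {1,2,3,4}, choose 4; 4->4 ok
  pos 6: x in {1,2,3,4}, choose 4; 4->4 ok
  pos 7: x in {1,2,3,4}, choose 3; 4->3 ok
  pos 8: x in {1,2,3,4}, choose 2; 3->2 ok
  pos 9: x in {1,2,3,4}, choose 4; 2->4 ok
  pos 10: x in {1,2,3,4}, choose 3; 4->3 ok
  pos 11: x in {1,2,3,4}, choose 1; 3->1 ok
  pos 12: x in {1,2,3,4}, choose 1; 1->1 ok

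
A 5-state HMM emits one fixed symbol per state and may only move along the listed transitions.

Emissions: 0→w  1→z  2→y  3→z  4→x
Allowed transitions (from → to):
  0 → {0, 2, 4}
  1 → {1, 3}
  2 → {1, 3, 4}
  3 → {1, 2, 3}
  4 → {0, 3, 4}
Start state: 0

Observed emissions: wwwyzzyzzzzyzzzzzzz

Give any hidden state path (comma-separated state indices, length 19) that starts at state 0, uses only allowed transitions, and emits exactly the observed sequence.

  t0 'w' -> {0}, take 0 (start)
  t1 'w' -> {0}, take 0 (0->0 ok)
  t2 'w' -> {0}, take 0 (0->0 ok)
  t3 'y' -> {2}, take 2 (0->2 ok)
  t4 'z' -> {1,3}, take 1 (2->1 ok)
  t5 'z' -> {1,3}, take 3 (1->3 ok)
  t6 'y' -> {2}, take 2 (3->2 ok)
  t7 'z' -> {1,3}, take 1 (2->1 ok)
  t8 'z' -> {1,3}, take 1 (1->1 ok)
  t9 'z' -> {1,3}, take 1 (1->1 ok)
  t10 'z' -> {1,3}, take 3 (1->3 ok)
  t11 'y' -> {2}, take 2 (3->2 ok)
  t12 'z' -> {1,3}, take 1 (2->1 ok)
  t13 'z' -> {1,3}, take 3 (1->3 ok)
  t14 'z' -> {1,3}, take 3 (3->3 ok)
  t15 'z' -> {1,3}, take 1 (3->1 ok)
  t16 'z' -> {1,3}, take 1 (1->1 ok)
  t17 'z' -> {1,3}, take 1 (1->1 ok)
  t18 'z' -> {1,3}, take 3 (1->3 ok)

0,0,0,2,1,3,2,1,1,1,3,2,1,3,3,1,1,1,3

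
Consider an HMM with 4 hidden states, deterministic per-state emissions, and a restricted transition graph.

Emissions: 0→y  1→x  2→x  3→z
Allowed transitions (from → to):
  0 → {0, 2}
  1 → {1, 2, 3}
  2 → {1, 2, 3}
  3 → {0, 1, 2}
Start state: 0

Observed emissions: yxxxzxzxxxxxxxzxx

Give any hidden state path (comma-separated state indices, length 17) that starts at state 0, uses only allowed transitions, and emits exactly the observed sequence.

0,2,1,2,3,2,3,2,1,1,2,1,2,2,3,1,2

  0: obs=y cand={0} pick 0 [start]
  1: obs=x cand={1,2} pick 2 [0->2 ok]
  2: obs=x cand={1,2} pick 1 [2->1 ok]
  3: obs=x cand={1,2} pick 2 [1->2 ok]
  4: obs=z cand={3} pick 3 [2->3 ok]
  5: obs=x cand={1,2} pick 2 [3->2 ok]
  6: obs=z cand={3} pick 3 [2->3 ok]
  7: obs=x cand={1,2} pick 2 [3->2 ok]
  8: obs=x cand={1,2} pick 1 [2->1 ok]
  9: obs=x cand={1,2} pick 1 [1->1 ok]
  10: obs=x cand={1,2} pick 2 [1->2 ok]
  11: obs=x cand={1,2} pick 1 [2->1 ok]
  12: obs=x cand={1,2} pick 2 [1->2 ok]
  13: obs=x cand={1,2} pick 2 [2->2 ok]
  14: obs=z cand={3} pick 3 [2->3 ok]
  15: obs=x cand={1,2} pick 1 [3->1 ok]
  16: obs=x cand={1,2} pick 2 [1->2 ok]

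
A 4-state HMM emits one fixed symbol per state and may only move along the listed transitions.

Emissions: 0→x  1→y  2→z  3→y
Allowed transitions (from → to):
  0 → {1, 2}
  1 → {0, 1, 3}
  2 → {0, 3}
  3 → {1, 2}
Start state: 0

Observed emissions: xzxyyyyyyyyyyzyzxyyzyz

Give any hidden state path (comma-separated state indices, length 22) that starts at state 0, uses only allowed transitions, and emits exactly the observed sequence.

  0: obs=x cand={0} pick 0 [start]
  1: obs=z cand={2} pick 2 [0->2 ok]
  2: obs=x cand={0} pick 0 [2->0 ok]
  3: obs=y cand={1,3} pick 1 [0->1 ok]
  4: obs=y cand={1,3} pick 1 [1->1 ok]
  5: obs=y cand={1,3} pick 3 [1->3 ok]
  6: obs=y cand={1,3} pick 1 [3->1 ok]
  7: obs=y cand={1,3} pick 1 [1->1 ok]
  8: obs=y cand={1,3} pick 3 [1->3 ok]
  9: obs=y cand={1,3} pick 1 [3->1 ok]
  10: obs=y cand={1,3} pick 3 [1->3 ok]
  11: obs=y cand={1,3} pick 1 [3->1 ok]
  12: obs=y cand={1,3} pick 3 [1->3 ok]
  13: obs=z cand={2} pick 2 [3->2 ok]
  14: obs=y cand={1,3} pick 3 [2->3 ok]
  15: obs=z cand={2} pick 2 [3->2 ok]
  16: obs=x cand={0} pick 0 [2->0 ok]
  17: obs=y cand={1,3} pick 1 [0->1 ok]
  18: obs=y cand={1,3} pick 3 [1->3 ok]
  19: obs=z cand={2} pick 2 [3->2 ok]
  20: obs=y cand={1,3} pick 3 [2->3 ok]
  21: obs=z cand={2} pick 2 [3->2 ok]

0,2,0,1,1,3,1,1,3,1,3,1,3,2,3,2,0,1,3,2,3,2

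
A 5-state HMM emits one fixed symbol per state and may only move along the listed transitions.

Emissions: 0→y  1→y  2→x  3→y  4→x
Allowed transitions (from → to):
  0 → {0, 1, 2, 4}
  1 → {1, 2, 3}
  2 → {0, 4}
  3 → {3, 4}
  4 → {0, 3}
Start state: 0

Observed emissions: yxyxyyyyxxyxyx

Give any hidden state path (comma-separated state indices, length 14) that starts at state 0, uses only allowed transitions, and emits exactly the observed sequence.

0,4,0,2,0,1,1,1,2,4,3,4,3,4

  t0 'y' -> {0,1,3}, take 0 (start)
  t1 'x' -> {2,4}, take 4 (0->4 ok)
  t2 'y' -> {0,1,3}, take 0 (4->0 ok)
  t3 'x' -> {2,4}, take 2 (0->2 ok)
  t4 'y' -> {0,1,3}, take 0 (2->0 ok)
  t5 'y' -> {0,1,3}, take 1 (0->1 ok)
  t6 'y' -> {0,1,3}, take 1 (1->1 ok)
  t7 'y' -> {0,1,3}, take 1 (1->1 ok)
  t8 'x' -> {2,4}, take 2 (1->2 ok)
  t9 'x' -> {2,4}, take 4 (2->4 ok)
  t10 'y' -> {0,1,3}, take 3 (4->3 ok)
  t11 'x' -> {2,4}, take 4 (3->4 ok)
  t12 'y' -> {0,1,3}, take 3 (4->3 ok)
  t13 'x' -> {2,4}, take 4 (3->4 ok)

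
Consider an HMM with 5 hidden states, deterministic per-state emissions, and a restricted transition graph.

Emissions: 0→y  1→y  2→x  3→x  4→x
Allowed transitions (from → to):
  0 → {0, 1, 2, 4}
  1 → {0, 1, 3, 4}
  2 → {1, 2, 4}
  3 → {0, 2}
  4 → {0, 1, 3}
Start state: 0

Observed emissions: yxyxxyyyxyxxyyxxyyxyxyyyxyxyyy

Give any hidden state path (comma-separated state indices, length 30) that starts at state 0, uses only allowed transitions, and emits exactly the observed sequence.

  [0] y  {0,1}  => 0  start
  [1] x  {2,3,4}  => 4  0->4 ok
  [2] y  {0,1}  => 0  4->0 ok
  [3] x  {2,3,4}  => 4  0->4 ok
  [4] x  {2,3,4}  => 3  4->3 ok
  [5] y  {0,1}  => 0  3->0 ok
  [6] y  {0,1}  => 1  0->1 ok
  [7] y  {0,1}  => 0  1->0 ok
  [8] x  {2,3,4}  => 4  0->4 ok
  [9] y  {0,1}  => 1  4->1 ok
  [10] x  {2,3,4}  => 3  1->3 ok
  [11] x  {2,3,4}  => 2  3->2 ok
  [12] y  {0,1}  => 1  2->1 ok
  [13] y  {0,1}  => 0  1->0 ok
  [14] x  {2,3,4}  => 2  0->2 ok
  [15] x  {2,3,4}  => 2  2->2 ok
  [16] y  {0,1}  => 1  2->1 ok
  [17] y  {0,1}  => 0  1->0 ok
  [18] x  {2,3,4}  => 2  0->2 ok
  [19] y  {0,1}  => 1  2->1 ok
  [20] x  {2,3,4}  => 4  1->4 ok
  [21] y  {0,1}  => 1  4->1 ok
  [22] y  {0,1}  => 0  1->0 ok
  [23] y  {0,1}  => 0  0->0 ok
  [24] x  {2,3,4}  => 2  0->2 ok
  [25] y  {0,1}  => 1  2->1 ok
  [26] x  {2,3,4}  => 4  1->4 ok
  [27] y  {0,1}  => 1  4->1 ok
  [28] y  {0,1}  => 0  1->0 ok
  [29] y  {0,1}  => 0  0->0 ok

0,4,0,4,3,0,1,0,4,1,3,2,1,0,2,2,1,0,2,1,4,1,0,0,2,1,4,1,0,0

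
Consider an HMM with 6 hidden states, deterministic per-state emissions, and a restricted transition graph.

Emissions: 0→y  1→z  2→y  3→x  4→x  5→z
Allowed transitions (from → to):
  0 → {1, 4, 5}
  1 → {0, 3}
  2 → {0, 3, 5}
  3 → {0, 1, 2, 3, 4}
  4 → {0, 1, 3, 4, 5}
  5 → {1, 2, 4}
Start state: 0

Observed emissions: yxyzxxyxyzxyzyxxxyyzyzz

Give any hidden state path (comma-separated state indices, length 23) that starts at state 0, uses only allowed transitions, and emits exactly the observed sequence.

  0: obs=y cand={0,2} pick 0 [start]
  1: obs=x cand={3,4} pick 4 [0->4 ok]
  2: obs=y cand={0,2} pick 0 [4->0 ok]
  3: obs=z cand={1,5} pick 1 [0->1 ok]
  4: obs=x cand={3,4} pick 3 [1->3 ok]
  5: obs=x cand={3,4} pick 3 [3->3 ok]
  6: obs=y cand={0,2} pick 0 [3->0 ok]
  7: obs=x cand={3,4} pick 4 [0->4 ok]
  8: obs=y cand={0,2} pick 0 [4->0 ok]
  9: obs=z cand={1,5} pick 1 [0->1 ok]
  10: obs=x cand={3,4} pick 3 [1->3 ok]
  11: obs=y cand={0,2} pick 2 [3->2 ok]
  12: obs=z cand={1,5} pick 5 [2->5 ok]
  13: obs=y cand={0,2} pick 2 [5->2 ok]
  14: obs=x cand={3,4} pick 3 [2->3 ok]
  15: obs=x cand={3,4} pick 3 [3->3 ok]
  16: obs=x cand={3,4} pick 3 [3->3 ok]
  17: obs=y cand={0,2} pick 2 [3->2 ok]
  18: obs=y cand={0,2} pick 0 [2->0 ok]
  19: obs=z cand={1,5} pick 5 [0->5 ok]
  20: obs=y cand={0,2} pick 2 [5->2 ok]
  21: obs=z cand={1,5} pick 5 [2->5 ok]
  22: obs=z cand={1,5} pick 1 [5->1 ok]

0,4,0,1,3,3,0,4,0,1,3,2,5,2,3,3,3,2,0,5,2,5,1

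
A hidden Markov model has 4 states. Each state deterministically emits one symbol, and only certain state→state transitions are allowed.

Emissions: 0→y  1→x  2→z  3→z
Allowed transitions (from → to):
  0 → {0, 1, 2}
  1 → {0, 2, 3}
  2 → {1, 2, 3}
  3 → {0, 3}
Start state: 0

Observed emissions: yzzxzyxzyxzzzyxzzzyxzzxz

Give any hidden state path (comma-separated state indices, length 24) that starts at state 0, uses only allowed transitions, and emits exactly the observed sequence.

0,2,2,1,3,0,1,3,0,1,2,2,3,0,1,3,3,3,0,1,2,2,1,2

  t0 'y' -> {0}, take 0 (start)
  t1 'z' -> {2,3}, take 2 (0->2 ok)
  t2 'z' -> {2,3}, take 2 (2->2 ok)
  t3 'x' -> {1}, take 1 (2->1 ok)
  t4 'z' -> {2,3}, take 3 (1->3 ok)
  t5 'y' -> {0}, take 0 (3->0 ok)
  t6 'x' -> {1}, take 1 (0->1 ok)
  t7 'z' -> {2,3}, take 3 (1->3 ok)
  t8 'y' -> {0}, take 0 (3->0 ok)
  t9 'x' -> {1}, take 1 (0->1 ok)
  t10 'z' -> {2,3}, take 2 (1->2 ok)
  t11 'z' -> {2,3}, take 2 (2->2 ok)
  t12 'z' -> {2,3}, take 3 (2->3 ok)
  t13 'y' -> {0}, take 0 (3->0 ok)
  t14 'x' -> {1}, take 1 (0->1 ok)
  t15 'z' -> {2,3}, take 3 (1->3 ok)
  t16 'z' -> {2,3}, take 3 (3->3 ok)
  t17 'z' -> {2,3}, take 3 (3->3 ok)
  t18 'y' -> {0}, take 0 (3->0 ok)
  t19 'x' -> {1}, take 1 (0->1 ok)
  t20 'z' -> {2,3}, take 2 (1->2 ok)
  t21 'z' -> {2,3}, take 2 (2->2 ok)
  t22 'x' -> {1}, take 1 (2->1 ok)
  t23 'z' -> {2,3}, take 2 (1->2 ok)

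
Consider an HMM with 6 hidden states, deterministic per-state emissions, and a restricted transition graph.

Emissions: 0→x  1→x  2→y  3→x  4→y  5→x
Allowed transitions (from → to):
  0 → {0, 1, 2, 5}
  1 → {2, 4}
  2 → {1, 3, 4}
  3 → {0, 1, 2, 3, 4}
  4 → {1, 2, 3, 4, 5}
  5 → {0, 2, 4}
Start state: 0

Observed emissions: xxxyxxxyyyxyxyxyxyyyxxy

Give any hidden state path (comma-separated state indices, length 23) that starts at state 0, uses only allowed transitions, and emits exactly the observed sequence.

  pos 0: x in {0,1,3,5}, choose 0; start
  pos 1: x in {0,1,3,5}, choose 0; 0->0 ok
  pos 2: x in {0,1,3,5}, choose 1; 0->1 ok
  pos 3: y in {2,4}, choose 2; 1->2 ok
  pos 4: x in {0,1,3,5}, choose 3; 2->3 ok
  pos 5: x in {0,1,3,5}, choose 0; 3->0 ok
  pos 6: x in {0,1,3,5}, choose 5; 0->5 ok
  pos 7: y in {2,4}, choose 2; 5->2 ok
  pos 8: y in {2,4}, choose 4; 2->4 ok
  pos 9: y in {2,4}, choose 4; 4->4 ok
  pos 10: x in {0,1,3,5}, choose 1; 4->1 ok
  pos 11: y in {2,4}, choose 4; 1->4 ok
  pos 12: x in {0,1,3,5}, choose 1; 4->1 ok
  pos 13: y in {2,4}, choose 4; 1->4 ok
  pos 14: x in {0,1,3,5}, choose 1; 4->1 ok
  pos 15: y in {2,4}, choose 2; 1->2 ok
  pos 16: x in {0,1,3,5}, choose 3; 2->3 ok
  pos 17: y in {2,4}, choose 2; 3->2 ok
  pos 18: y in {2,4}, choose 4; 2->4 ok
  pos 19: y in {2,4}, choose 4; 4->4 ok
  pos 20: x in {0,1,3,5}, choose 5; 4->5 ok
  pos 21: x in {0,1,3,5}, choose 0; 5->0 ok
  pos 22: y in {2,4}, choose 2; 0->2 ok

0,0,1,2,3,0,5,2,4,4,1,4,1,4,1,2,3,2,4,4,5,0,2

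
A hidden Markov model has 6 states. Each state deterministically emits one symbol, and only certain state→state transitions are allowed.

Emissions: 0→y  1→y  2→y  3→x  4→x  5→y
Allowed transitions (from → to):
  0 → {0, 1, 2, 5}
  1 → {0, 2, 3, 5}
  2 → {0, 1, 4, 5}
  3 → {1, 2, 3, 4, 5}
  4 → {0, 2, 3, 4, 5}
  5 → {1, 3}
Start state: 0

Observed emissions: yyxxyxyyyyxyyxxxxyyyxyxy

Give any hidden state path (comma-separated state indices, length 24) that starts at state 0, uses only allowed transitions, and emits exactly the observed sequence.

0,5,3,3,5,3,2,1,0,1,3,5,1,3,3,4,3,2,5,1,3,1,3,2

  pos 0: y in {0,1,2,5}, choose 0; start
  pos 1: y in {0,1,2,5}, choose 5; 0->5 ok
  pos 2: x in {3,4}, choose 3; 5->3 ok
  pos 3: x in {3,4}, choose 3; 3->3 ok
  pos 4: y in {0,1,2,5}, choose 5; 3->5 ok
  pos 5: x in {3,4}, choose 3; 5->3 ok
  pos 6: y in {0,1,2,5}, choose 2; 3->2 ok
  pos 7: y in {0,1,2,5}, choose 1; 2->1 ok
  pos 8: y in {0,1,2,5}, choose 0; 1->0 ok
  pos 9: y in {0,1,2,5}, choose 1; 0->1 ok
  pos 10: x in {3,4}, choose 3; 1->3 ok
  pos 11: y in {0,1,2,5}, choose 5; 3->5 ok
  pos 12: y in {0,1,2,5}, choose 1; 5->1 ok
  pos 13: x in {3,4}, choose 3; 1->3 ok
  pos 14: x in {3,4}, choose 3; 3->3 ok
  pos 15: x in {3,4}, choose 4; 3->4 ok
  pos 16: x in {3,4}, choose 3; 4->3 ok
  pos 17: y in {0,1,2,5}, choose 2; 3->2 ok
  pos 18: y in {0,1,2,5}, choose 5; 2->5 ok
  pos 19: y in {0,1,2,5}, choose 1; 5->1 ok
  pos 20: x in {3,4}, choose 3; 1->3 ok
  pos 21: y in {0,1,2,5}, choose 1; 3->1 ok
  pos 22: x in {3,4}, choose 3; 1->3 ok
  pos 23: y in {0,1,2,5}, choose 2; 3->2 ok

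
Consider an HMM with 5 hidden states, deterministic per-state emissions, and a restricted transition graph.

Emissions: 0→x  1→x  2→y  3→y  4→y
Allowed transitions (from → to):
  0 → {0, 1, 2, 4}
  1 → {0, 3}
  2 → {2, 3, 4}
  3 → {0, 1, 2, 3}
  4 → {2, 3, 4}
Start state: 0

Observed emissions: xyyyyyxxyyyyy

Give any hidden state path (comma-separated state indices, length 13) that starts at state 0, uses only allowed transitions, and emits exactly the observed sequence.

0,4,4,3,2,3,1,0,4,2,2,4,4

  [0] x  {0,1}  => 0  start
  [1] y  {2,3,4}  => 4  0->4 ok
  [2] y  {2,3,4}  => 4  4->4 ok
  [3] y  {2,3,4}  => 3  4->3 ok
  [4] y  {2,3,4}  => 2  3->2 ok
  [5] y  {2,3,4}  => 3  2->3 ok
  [6] x  {0,1}  => 1  3->1 ok
  [7] x  {0,1}  => 0  1->0 ok
  [8] y  {2,3,4}  => 4  0->4 ok
  [9] y  {2,3,4}  => 2  4->2 ok
  [10] y  {2,3,4}  => 2  2->2 ok
  [11] y  {2,3,4}  => 4  2->4 ok
  [12] y  {2,3,4}  => 4  4->4 ok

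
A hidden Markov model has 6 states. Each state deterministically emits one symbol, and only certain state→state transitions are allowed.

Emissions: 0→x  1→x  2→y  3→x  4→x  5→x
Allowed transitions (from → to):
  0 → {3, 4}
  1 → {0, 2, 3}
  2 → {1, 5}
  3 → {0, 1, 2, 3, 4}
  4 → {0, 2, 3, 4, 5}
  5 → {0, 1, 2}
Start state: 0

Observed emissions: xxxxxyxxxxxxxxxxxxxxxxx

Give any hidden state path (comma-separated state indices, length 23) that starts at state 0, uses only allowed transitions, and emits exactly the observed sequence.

0,4,3,0,4,2,5,0,3,4,5,0,3,1,0,4,0,3,0,4,5,1,3

  0: obs=x cand={0,1,3,4,5} pick 0 [start]
  1: obs=x cand={0,1,3,4,5} pick 4 [0->4 ok]
  2: obs=x cand={0,1,3,4,5} pick 3 [4->3 ok]
  3: obs=x cand={0,1,3,4,5} pick 0 [3->0 ok]
  4: obs=x cand={0,1,3,4,5} pick 4 [0->4 ok]
  5: obs=y cand={2} pick 2 [4->2 ok]
  6: obs=x cand={0,1,3,4,5} pick 5 [2->5 ok]
  7: obs=x cand={0,1,3,4,5} pick 0 [5->0 ok]
  8: obs=x cand={0,1,3,4,5} pick 3 [0->3 ok]
  9: obs=x cand={0,1,3,4,5} pick 4 [3->4 ok]
  10: obs=x cand={0,1,3,4,5} pick 5 [4->5 ok]
  11: obs=x cand={0,1,3,4,5} pick 0 [5->0 ok]
  12: obs=x cand={0,1,3,4,5} pick 3 [0->3 ok]
  13: obs=x cand={0,1,3,4,5} pick 1 [3->1 ok]
  14: obs=x cand={0,1,3,4,5} pick 0 [1->0 ok]
  15: obs=x cand={0,1,3,4,5} pick 4 [0->4 ok]
  16: obs=x cand={0,1,3,4,5} pick 0 [4->0 ok]
  17: obs=x cand={0,1,3,4,5} pick 3 [0->3 ok]
  18: obs=x cand={0,1,3,4,5} pick 0 [3->0 ok]
  19: obs=x cand={0,1,3,4,5} pick 4 [0->4 ok]
  20: obs=x cand={0,1,3,4,5} pick 5 [4->5 ok]
  21: obs=x cand={0,1,3,4,5} pick 1 [5->1 ok]
  22: obs=x cand={0,1,3,4,5} pick 3 [1->3 ok]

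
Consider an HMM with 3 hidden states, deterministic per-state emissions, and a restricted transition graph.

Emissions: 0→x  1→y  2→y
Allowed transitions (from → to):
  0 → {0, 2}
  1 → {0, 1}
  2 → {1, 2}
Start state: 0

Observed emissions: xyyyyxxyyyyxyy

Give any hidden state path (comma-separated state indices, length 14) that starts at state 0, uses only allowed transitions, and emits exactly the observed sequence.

  pos 0: x in {0}, choose 0; start
  pos 1: y in {1,2}, choose 2; 0->2 ok
  pos 2: y in {1,2}, choose 1; 2->1 ok
  pos 3: y in {1,2}, choose 1; 1->1 ok
  pos 4: y in {1,2}, choose 1; 1->1 ok
  pos 5: x in {0}, choose 0; 1->0 ok
  pos 6: x in {0}, choose 0; 0->0 ok
  pos 7: y in {1,2}, choose 2; 0->2 ok
  pos 8: y in {1,2}, choose 2; 2->2 ok
  pos 9: y in {1,2}, choose 1; 2->1 ok
  pos 10: y in {1,2}, choose 1; 1->1 ok
  pos 11: x in {0}, choose 0; 1->0 ok
  pos 12: y in {1,2}, choose 2; 0->2 ok
  pos 13: y in {1,2}, choose 1; 2->1 ok

0,2,1,1,1,0,0,2,2,1,1,0,2,1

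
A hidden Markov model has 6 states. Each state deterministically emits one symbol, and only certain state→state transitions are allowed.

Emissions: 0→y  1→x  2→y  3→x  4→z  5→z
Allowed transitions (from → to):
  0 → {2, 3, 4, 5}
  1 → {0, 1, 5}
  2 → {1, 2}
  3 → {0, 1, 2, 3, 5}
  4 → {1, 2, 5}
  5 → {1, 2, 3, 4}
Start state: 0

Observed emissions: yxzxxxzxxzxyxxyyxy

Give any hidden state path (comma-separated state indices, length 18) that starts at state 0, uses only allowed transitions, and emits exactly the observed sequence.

  t0 'y' -> {0,2}, take 0 (start)
  t1 'x' -> {1,3}, take 3 (0->3 ok)
  t2 'z' -> {4,5}, take 5 (3->5 ok)
  t3 'x' -> {1,3}, take 3 (5->3 ok)
  t4 'x' -> {1,3}, take 1 (3->1 ok)
  t5 'x' -> {1,3}, take 1 (1->1 ok)
  t6 'z' -> {4,5}, take 5 (1->5 ok)
  t7 'x' -> {1,3}, take 3 (5->3 ok)
  t8 'x' -> {1,3}, take 3 (3->3 ok)
  t9 'z' -> {4,5}, take 5 (3->5 ok)
  t10 'x' -> {1,3}, take 3 (5->3 ok)
  t11 'y' -> {0,2}, take 2 (3->2 ok)
  t12 'x' -> {1,3}, take 1 (2->1 ok)
  t13 'x' -> {1,3}, take 1 (1->1 ok)
  t14 'y' -> {0,2}, take 0 (1->0 ok)
  t15 'y' -> {0,2}, take 2 (0->2 ok)
  t16 'x' -> {1,3}, take 1 (2->1 ok)
  t17 'y' -> {0,2}, take 0 (1->0 ok)

0,3,5,3,1,1,5,3,3,5,3,2,1,1,0,2,1,0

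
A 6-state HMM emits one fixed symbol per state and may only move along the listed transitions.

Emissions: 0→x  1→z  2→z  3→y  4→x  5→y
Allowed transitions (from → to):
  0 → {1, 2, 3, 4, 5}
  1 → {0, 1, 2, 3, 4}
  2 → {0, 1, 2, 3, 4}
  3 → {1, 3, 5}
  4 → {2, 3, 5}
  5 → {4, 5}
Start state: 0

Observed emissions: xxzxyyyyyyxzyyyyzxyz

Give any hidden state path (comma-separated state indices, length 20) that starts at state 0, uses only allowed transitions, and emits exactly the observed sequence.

  0: obs=x cand={0,4} pick 0 [start]
  1: obs=x cand={0,4} pick 4 [0->4 ok]
  2: obs=z cand={1,2} pick 2 [4->2 ok]
  3: obs=x cand={0,4} pick 0 [2->0 ok]
  4: obs=y cand={3,5} pick 3 [0->3 ok]
  5: obs=y cand={3,5} pick 5 [3->5 ok]
  6: obs=y cand={3,5} pick 5 [5->5 ok]
  7: obs=y cand={3,5} pick 5 [5->5 ok]
  8: obs=y cand={3,5} pick 5 [5->5 ok]
  9: obs=y cand={3,5} pick 5 [5->5 ok]
  10: obs=x cand={0,4} pick 4 [5->4 ok]
  11: obs=z cand={1,2} pick 2 [4->2 ok]
  12: obs=y cand={3,5} pick 3 [2->3 ok]
  13: obs=y cand={3,5} pick 3 [3->3 ok]
  14: obs=y cand={3,5} pick 3 [3->3 ok]
  15: obs=y cand={3,5} pick 3 [3->3 ok]
  16: obs=z cand={1,2} pick 1 [3->1 ok]
  17: obs=x cand={0,4} pick 4 [1->4 ok]
  18: obs=y cand={3,5} pick 3 [4->3 ok]
  19: obs=z cand={1,2} pick 1 [3->1 ok]

0,4,2,0,3,5,5,5,5,5,4,2,3,3,3,3,1,4,3,1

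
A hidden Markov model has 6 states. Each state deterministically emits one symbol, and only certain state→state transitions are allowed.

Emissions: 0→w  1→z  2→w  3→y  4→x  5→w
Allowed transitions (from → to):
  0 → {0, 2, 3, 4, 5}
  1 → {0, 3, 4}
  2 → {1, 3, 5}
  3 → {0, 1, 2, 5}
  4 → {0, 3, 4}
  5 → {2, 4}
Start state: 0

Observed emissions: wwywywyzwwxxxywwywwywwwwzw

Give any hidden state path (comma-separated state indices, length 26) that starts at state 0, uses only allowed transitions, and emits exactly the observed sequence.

0,0,3,0,3,0,3,1,0,5,4,4,4,3,5,2,3,5,2,3,0,0,0,2,1,0

  t0 'w' -> {0,2,5}, take 0 (start)
  t1 'w' -> {0,2,5}, take 0 (0->0 ok)
  t2 'y' -> {3}, take 3 (0->3 ok)
  t3 'w' -> {0,2,5}, take 0 (3->0 ok)
  t4 'y' -> {3}, take 3 (0->3 ok)
  t5 'w' -> {0,2,5}, take 0 (3->0 ok)
  t6 'y' -> {3}, take 3 (0->3 ok)
  t7 'z' -> {1}, take 1 (3->1 ok)
  t8 'w' -> {0,2,5}, take 0 (1->0 ok)
  t9 'w' -> {0,2,5}, take 5 (0->5 ok)
  t10 'x' -> {4}, take 4 (5->4 ok)
  t11 'x' -> {4}, take 4 (4->4 ok)
  t12 'x' -> {4}, take 4 (4->4 ok)
  t13 'y' -> {3}, take 3 (4->3 ok)
  t14 'w' -> {0,2,5}, take 5 (3->5 ok)
  t15 'w' -> {0,2,5}, take 2 (5->2 ok)
  t16 'y' -> {3}, take 3 (2->3 ok)
  t17 'w' -> {0,2,5}, take 5 (3->5 ok)
  t18 'w' -> {0,2,5}, take 2 (5->2 ok)
  t19 'y' -> {3}, take 3 (2->3 ok)
  t20 'w' -> {0,2,5}, take 0 (3->0 ok)
  t21 'w' -> {0,2,5}, take 0 (0->0 ok)
  t22 'w' -> {0,2,5}, take 0 (0->0 ok)
  t23 'w' -> {0,2,5}, take 2 (0->2 ok)
  t24 'z' -> {1}, take 1 (2->1 ok)
  t25 'w' -> {0,2,5}, take 0 (1->0 ok)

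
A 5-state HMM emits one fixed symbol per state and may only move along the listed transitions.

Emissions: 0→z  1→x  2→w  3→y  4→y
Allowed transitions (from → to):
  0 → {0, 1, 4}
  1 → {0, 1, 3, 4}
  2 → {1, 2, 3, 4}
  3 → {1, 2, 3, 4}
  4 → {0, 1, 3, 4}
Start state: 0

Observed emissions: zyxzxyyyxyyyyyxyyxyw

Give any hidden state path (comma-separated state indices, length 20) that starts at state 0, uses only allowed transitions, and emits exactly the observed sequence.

0,4,1,0,1,3,3,3,1,3,3,3,3,4,1,3,3,1,3,2

  [0] z  {0}  => 0  start
  [1] y  {3,4}  => 4  0->4 ok
  [2] x  {1}  => 1  4->1 ok
  [3] z  {0}  => 0  1->0 ok
  [4] x  {1}  => 1  0->1 ok
  [5] y  {3,4}  => 3  1->3 ok
  [6] y  {3,4}  => 3  3->3 ok
  [7] y  {3,4}  => 3  3->3 ok
  [8] x  {1}  => 1  3->1 ok
  [9] y  {3,4}  => 3  1->3 ok
  [10] y  {3,4}  => 3  3->3 ok
  [11] y  {3,4}  => 3  3->3 ok
  [12] y  {3,4}  => 3  3->3 ok
  [13] y  {3,4}  => 4  3->4 ok
  [14] x  {1}  => 1  4->1 ok
  [15] y  {3,4}  => 3  1->3 ok
  [16] y  {3,4}  => 3  3->3 ok
  [17] x  {1}  => 1  3->1 ok
  [18] y  {3,4}  => 3  1->3 ok
  [19] w  {2}  => 2  3->2 ok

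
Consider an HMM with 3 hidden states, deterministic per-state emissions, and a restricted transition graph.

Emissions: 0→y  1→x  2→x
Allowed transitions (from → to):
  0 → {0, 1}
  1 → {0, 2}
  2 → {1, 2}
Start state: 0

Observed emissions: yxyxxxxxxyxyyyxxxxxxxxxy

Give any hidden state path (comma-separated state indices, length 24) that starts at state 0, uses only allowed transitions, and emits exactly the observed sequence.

  pos 0: y in {0}, choose 0; start
  pos 1: x in {1,2}, choose 1; 0->1 ok
  pos 2: y in {0}, choose 0; 1->0 ok
  pos 3: x in {1,2}, choose 1; 0->1 ok
  pos 4: x in {1,2}, choose 2; 1->2 ok
  pos 5: x in {1,2}, choose 1; 2->1 ok
  pos 6: x in {1,2}, choose 2; 1->2 ok
  pos 7: x in {1,2}, choose 2; 2->2 ok
  pos 8: x in {1,2}, choose 1; 2->1 ok
  pos 9: y in {0}, choose 0; 1->0 ok
  pos 10: x in {1,2}, choose 1; 0->1 ok
  pos 11: y in {0}, choose 0; 1->0 ok
  pos 12: y in {0}, choose 0; 0->0 ok
  pos 13: y in {0}, choose 0; 0->0 ok
  pos 14: x in {1,2}, choose 1; 0->1 ok
  pos 15: x in {1,2}, choose 2; 1->2 ok
  pos 16: x in {1,2}, choose 2; 2->2 ok
  pos 17: x in {1,2}, choose 1; 2->1 ok
  pos 18: x in {1,2}, choose 2; 1->2 ok
  pos 19: x in {1,2}, choose 1; 2->1 ok
  pos 20: x in {1,2}, choose 2; 1->2 ok
  pos 21: x in {1,2}, choose 2; 2->2 ok
  pos 22: x in {1,2}, choose 1; 2->1 ok
  pos 23: y in {0}, choose 0; 1->0 ok

0,1,0,1,2,1,2,2,1,0,1,0,0,0,1,2,2,1,2,1,2,2,1,0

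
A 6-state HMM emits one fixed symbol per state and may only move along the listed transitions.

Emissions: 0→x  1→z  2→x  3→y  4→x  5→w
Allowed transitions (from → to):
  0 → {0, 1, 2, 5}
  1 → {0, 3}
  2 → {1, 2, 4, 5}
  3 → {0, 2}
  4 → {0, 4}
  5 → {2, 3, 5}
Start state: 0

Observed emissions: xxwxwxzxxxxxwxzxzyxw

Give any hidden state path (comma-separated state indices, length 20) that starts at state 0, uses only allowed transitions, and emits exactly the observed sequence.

  pos 0: x in {0,2,4}, choose 0; start
  pos 1: x in {0,2,4}, choose 0; 0->0 ok
  pos 2: w in {5}, choose 5; 0->5 ok
  pos 3: x in {0,2,4}, choose 2; 5->2 ok
  pos 4: w in {5}, choose 5; 2->5 ok
  pos 5: x in {0,2,4}, choose 2; 5->2 ok
  pos 6: z in {1}, choose 1; 2->1 ok
  pos 7: x in {0,2,4}, choose 0; 1->0 ok
  pos 8: x in {0,2,4}, choose 2; 0->2 ok
  pos 9: x in {0,2,4}, choose 4; 2->4 ok
  pos 10: x in {0,2,4}, choose 0; 4->0 ok
  pos 11: x in {0,2,4}, choose 2; 0->2 ok
  pos 12: w in {5}, choose 5; 2->5 ok
  pos 13: x in {0,2,4}, choose 2; 5->2 ok
  pos 14: z in {1}, choose 1; 2->1 ok
  pos 15: x in {0,2,4}, choose 0; 1->0 ok
  pos 16: z in {1}, choose 1; 0->1 ok
  pos 17: y in {3}, choose 3; 1->3 ok
  pos 18: x in {0,2,4}, choose 2; 3->2 ok
  pos 19: w in {5}, choose 5; 2->5 ok

0,0,5,2,5,2,1,0,2,4,0,2,5,2,1,0,1,3,2,5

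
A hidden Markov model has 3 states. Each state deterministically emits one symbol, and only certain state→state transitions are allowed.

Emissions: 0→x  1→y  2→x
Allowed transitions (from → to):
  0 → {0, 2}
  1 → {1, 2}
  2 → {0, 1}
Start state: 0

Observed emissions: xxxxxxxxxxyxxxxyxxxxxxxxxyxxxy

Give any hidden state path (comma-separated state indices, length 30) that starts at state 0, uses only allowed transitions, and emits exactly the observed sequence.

0,0,0,2,0,0,2,0,0,2,1,2,0,0,2,1,2,0,0,2,0,2,0,0,2,1,2,0,2,1

  t0 'x' -> {0,2}, take 0 (start)
  t1 'x' -> {0,2}, take 0 (0->0 ok)
  t2 'x' -> {0,2}, take 0 (0->0 ok)
  t3 'x' -> {0,2}, take 2 (0->2 ok)
  t4 'x' -> {0,2}, take 0 (2->0 ok)
  t5 'x' -> {0,2}, take 0 (0->0 ok)
  t6 'x' -> {0,2}, take 2 (0->2 ok)
  t7 'x' -> {0,2}, take 0 (2->0 ok)
  t8 'x' -> {0,2}, take 0 (0->0 ok)
  t9 'x' -> {0,2}, take 2 (0->2 ok)
  t10 'y' -> {1}, take 1 (2->1 ok)
  t11 'x' -> {0,2}, take 2 (1->2 ok)
  t12 'x' -> {0,2}, take 0 (2->0 ok)
  t13 'x' -> {0,2}, take 0 (0->0 ok)
  t14 'x' -> {0,2}, take 2 (0->2 ok)
  t15 'y' -> {1}, take 1 (2->1 ok)
  t16 'x' -> {0,2}, take 2 (1->2 ok)
  t17 'x' -> {0,2}, take 0 (2->0 ok)
  t18 'x' -> {0,2}, take 0 (0->0 ok)
  t19 'x' -> {0,2}, take 2 (0->2 ok)
  t20 'x' -> {0,2}, take 0 (2->0 ok)
  t21 'x' -> {0,2}, take 2 (0->2 ok)
  t22 'x' -> {0,2}, take 0 (2->0 ok)
  t23 'x' -> {0,2}, take 0 (0->0 ok)
  t24 'x' -> {0,2}, take 2 (0->2 ok)
  t25 'y' -> {1}, take 1 (2->1 ok)
  t26 'x' -> {0,2}, take 2 (1->2 ok)
  t27 'x' -> {0,2}, take 0 (2->0 ok)
  t28 'x' -> {0,2}, take 2 (0->2 ok)
  t29 'y' -> {1}, take 1 (2->1 ok)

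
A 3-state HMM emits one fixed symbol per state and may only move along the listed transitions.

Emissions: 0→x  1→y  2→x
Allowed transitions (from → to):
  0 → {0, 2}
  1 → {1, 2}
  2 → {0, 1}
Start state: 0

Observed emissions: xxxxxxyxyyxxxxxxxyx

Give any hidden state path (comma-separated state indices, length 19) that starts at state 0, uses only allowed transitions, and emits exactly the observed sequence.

  t0 'x' -> {0,2}, take 0 (start)
  t1 'x' -> {0,2}, take 2 (0->2 ok)
  t2 'x' -> {0,2}, take 0 (2->0 ok)
  t3 'x' -> {0,2}, take 0 (0->0 ok)
  t4 'x' -> {0,2}, take 0 (0->0 ok)
  t5 'x' -> {0,2}, take 2 (0->2 ok)
  t6 'y' -> {1}, take 1 (2->1 ok)
  t7 'x' -> {0,2}, take 2 (1->2 ok)
  t8 'y' -> {1}, take 1 (2->1 ok)
  t9 'y' -> {1}, take 1 (1->1 ok)
  t10 'x' -> {0,2}, take 2 (1->2 ok)
  t11 'x' -> {0,2}, take 0 (2->0 ok)
  t12 'x' -> {0,2}, take 2 (0->2 ok)
  t13 'x' -> {0,2}, take 0 (2->0 ok)
  t14 'x' -> {0,2}, take 2 (0->2 ok)
  t15 'x' -> {0,2}, take 0 (2->0 ok)
  t16 'x' -> {0,2}, take 2 (0->2 ok)
  t17 'y' -> {1}, take 1 (2->1 ok)
  t18 'x' -> {0,2}, take 2 (1->2 ok)

0,2,0,0,0,2,1,2,1,1,2,0,2,0,2,0,2,1,2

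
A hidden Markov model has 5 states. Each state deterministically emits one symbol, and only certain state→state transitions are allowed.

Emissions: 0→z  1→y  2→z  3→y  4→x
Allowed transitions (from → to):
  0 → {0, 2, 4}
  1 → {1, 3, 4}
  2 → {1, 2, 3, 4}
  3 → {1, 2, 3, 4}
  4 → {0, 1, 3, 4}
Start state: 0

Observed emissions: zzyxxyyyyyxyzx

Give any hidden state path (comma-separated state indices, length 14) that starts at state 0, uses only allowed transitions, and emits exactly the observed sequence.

  [0] z  {0,2}  => 0  start
  [1] z  {0,2}  => 2  0->2 ok
  [2] y  {1,3}  => 1  2->1 ok
  [3] x  {4}  => 4  1->4 ok
  [4] x  {4}  => 4  4->4 ok
  [5] y  {1,3}  => 1  4->1 ok
  [6] y  {1,3}  => 3  1->3 ok
  [7] y  {1,3}  => 1  3->1 ok
  [8] y  {1,3}  => 3  1->3 ok
  [9] y  {1,3}  => 1  3->1 ok
  [10] x  {4}  => 4  1->4 ok
  [11] y  {1,3}  => 3  4->3 ok
  [12] z  {0,2}  => 2  3->2 ok
  [13] x  {4}  => 4  2->4 ok

0,2,1,4,4,1,3,1,3,1,4,3,2,4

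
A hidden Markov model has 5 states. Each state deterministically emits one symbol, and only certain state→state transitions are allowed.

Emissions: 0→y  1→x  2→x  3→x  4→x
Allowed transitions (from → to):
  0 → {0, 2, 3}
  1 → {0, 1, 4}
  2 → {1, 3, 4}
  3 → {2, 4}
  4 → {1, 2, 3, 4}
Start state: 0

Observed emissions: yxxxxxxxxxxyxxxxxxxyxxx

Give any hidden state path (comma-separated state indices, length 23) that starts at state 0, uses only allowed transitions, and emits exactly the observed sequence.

  t0 'y' -> {0}, take 0 (start)
  t1 'x' -> {1,2,3,4}, take 2 (0->2 ok)
  t2 'x' -> {1,2,3,4}, take 3 (2->3 ok)
  t3 'x' -> {1,2,3,4}, take 4 (3->4 ok)
  t4 'x' -> {1,2,3,4}, take 1 (4->1 ok)
  t5 'x' -> {1,2,3,4}, take 1 (1->1 ok)
  t6 'x' -> {1,2,3,4}, take 4 (1->4 ok)
  t7 'x' -> {1,2,3,4}, take 2 (4->2 ok)
  t8 'x' -> {1,2,3,4}, take 1 (2->1 ok)
  t9 'x' -> {1,2,3,4}, take 4 (1->4 ok)
  t10 'x' -> {1,2,3,4}, take 1 (4->1 ok)
  t11 'y' -> {0}, take 0 (1->0 ok)
  t12 'x' -> {1,2,3,4}, take 2 (0->2 ok)
  t13 'x' -> {1,2,3,4}, take 4 (2->4 ok)
  t14 'x' -> {1,2,3,4}, take 4 (4->4 ok)
  t15 'x' -> {1,2,3,4}, take 2 (4->2 ok)
  t16 'x' -> {1,2,3,4}, take 3 (2->3 ok)
  t17 'x' -> {1,2,3,4}, take 2 (3->2 ok)
  t18 'x' -> {1,2,3,4}, take 1 (2->1 ok)
  t19 'y' -> {0}, take 0 (1->0 ok)
  t20 'x' -> {1,2,3,4}, take 2 (0->2 ok)
  t21 'x' -> {1,2,3,4}, take 3 (2->3 ok)
  t22 'x' -> {1,2,3,4}, take 4 (3->4 ok)

0,2,3,4,1,1,4,2,1,4,1,0,2,4,4,2,3,2,1,0,2,3,4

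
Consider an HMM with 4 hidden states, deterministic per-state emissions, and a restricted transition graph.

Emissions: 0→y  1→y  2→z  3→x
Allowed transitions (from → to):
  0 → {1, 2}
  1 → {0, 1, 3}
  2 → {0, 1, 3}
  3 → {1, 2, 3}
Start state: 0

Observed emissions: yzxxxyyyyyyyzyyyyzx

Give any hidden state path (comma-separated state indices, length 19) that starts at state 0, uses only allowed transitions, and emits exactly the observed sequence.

  [0] y  {0,1}  => 0  start
  [1] z  {2}  => 2  0->2 ok
  [2] x  {3}  => 3  2->3 ok
  [3] x  {3}  => 3  3->3 ok
  [4] x  {3}  => 3  3->3 ok
  [5] y  {0,1}  => 1  3->1 ok
  [6] y  {0,1}  => 1  1->1 ok
  [7] y  {0,1}  => 1  1->1 ok
  [8] y  {0,1}  => 0  1->0 ok
  [9] y  {0,1}  => 1  0->1 ok
  [10] y  {0,1}  => 1  1->1 ok
  [11] y  {0,1}  => 0  1->0 ok
  [12] z  {2}  => 2  0->2 ok
  [13] y  {0,1}  => 1  2->1 ok
  [14] y  {0,1}  => 0  1->0 ok
  [15] y  {0,1}  => 1  0->1 ok
  [16] y  {0,1}  => 0  1->0 ok
  [17] z  {2}  => 2  0->2 ok
  [18] x  {3}  => 3  2->3 ok

0,2,3,3,3,1,1,1,0,1,1,0,2,1,0,1,0,2,3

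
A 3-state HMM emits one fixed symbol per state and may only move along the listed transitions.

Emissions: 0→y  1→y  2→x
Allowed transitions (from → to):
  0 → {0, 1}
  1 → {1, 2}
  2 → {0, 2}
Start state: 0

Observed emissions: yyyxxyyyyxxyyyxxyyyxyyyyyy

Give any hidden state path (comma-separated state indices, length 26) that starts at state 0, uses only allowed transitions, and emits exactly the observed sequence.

  0: obs=y cand={0,1} pick 0 [start]
  1: obs=y cand={0,1} pick 0 [0->0 ok]
  2: obs=y cand={0,1} pick 1 [0->1 ok]
  3: obs=x cand={2} pick 2 [1->2 ok]
  4: obs=x cand={2} pick 2 [2->2 ok]
  5: obs=y cand={0,1} pick 0 [2->0 ok]
  6: obs=y cand={0,1} pick 0 [0->0 ok]
  7: obs=y cand={0,1} pick 1 [0->1 ok]
  8: obs=y cand={0,1} pick 1 [1->1 ok]
  9: obs=x cand={2} pick 2 [1->2 ok]
  10: obs=x cand={2} pick 2 [2->2 ok]
  11: obs=y cand={0,1} pick 0 [2->0 ok]
  12: obs=y cand={0,1} pick 1 [0->1 ok]
  13: obs=y cand={0,1} pick 1 [1->1 ok]
  14: obs=x cand={2} pick 2 [1->2 ok]
  15: obs=x cand={2} pick 2 [2->2 ok]
  16: obs=y cand={0,1} pick 0 [2->0 ok]
  17: obs=y cand={0,1} pick 0 [0->0 ok]
  18: obs=y cand={0,1} pick 1 [0->1 ok]
  19: obs=x cand={2} pick 2 [1->2 ok]
  20: obs=y cand={0,1} pick 0 [2->0 ok]
  21: obs=y cand={0,1} pick 0 [0->0 ok]
  22: obs=y cand={0,1} pick 0 [0->0 ok]
  23: obs=y cand={0,1} pick 0 [0->0 ok]
  24: obs=y cand={0,1} pick 0 [0->0 ok]
  25: obs=y cand={0,1} pick 0 [0->0 ok]

0,0,1,2,2,0,0,1,1,2,2,0,1,1,2,2,0,0,1,2,0,0,0,0,0,0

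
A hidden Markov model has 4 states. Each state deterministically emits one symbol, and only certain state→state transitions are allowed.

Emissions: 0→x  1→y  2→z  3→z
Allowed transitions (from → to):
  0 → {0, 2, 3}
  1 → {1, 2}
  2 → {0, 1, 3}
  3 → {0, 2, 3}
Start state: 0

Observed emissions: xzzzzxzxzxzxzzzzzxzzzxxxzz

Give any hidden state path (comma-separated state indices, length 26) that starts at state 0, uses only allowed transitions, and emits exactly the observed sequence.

  [0] x  {0}  => 0  start
  [1] z  {2,3}  => 3  0->3 ok
  [2] z  {2,3}  => 3  3->3 ok
  [3] z  {2,3}  => 3  3->3 ok
  [4] z  {2,3}  => 2  3->2 ok
  [5] x  {0}  => 0  2->0 ok
  [6] z  {2,3}  => 3  0->3 ok
  [7] x  {0}  => 0  3->0 ok
  [8] z  {2,3}  => 3  0->3 ok
  [9] x  {0}  => 0  3->0 ok
  [10] z  {2,3}  => 3  0->3 ok
  [11] x  {0}  => 0  3->0 ok
  [12] z  {2,3}  => 3  0->3 ok
  [13] z  {2,3}  => 3  3->3 ok
  [14] z  {2,3}  => 2  3->2 ok
  [15] z  {2,3}  => 3  2->3 ok
  [16] z  {2,3}  => 2  3->2 ok
  [17] x  {0}  => 0  2->0 ok
  [18] z  {2,3}  => 2  0->2 ok
  [19] z  {2,3}  => 3  2->3 ok
  [20] z  {2,3}  => 2  3->2 ok
  [21] x  {0}  => 0  2->0 ok
  [22] x  {0}  => 0  0->0 ok
  [23] x  {0}  => 0  0->0 ok
  [24] z  {2,3}  => 2  0->2 ok
  [25] z  {2,3}  => 3  2->3 ok

0,3,3,3,2,0,3,0,3,0,3,0,3,3,2,3,2,0,2,3,2,0,0,0,2,3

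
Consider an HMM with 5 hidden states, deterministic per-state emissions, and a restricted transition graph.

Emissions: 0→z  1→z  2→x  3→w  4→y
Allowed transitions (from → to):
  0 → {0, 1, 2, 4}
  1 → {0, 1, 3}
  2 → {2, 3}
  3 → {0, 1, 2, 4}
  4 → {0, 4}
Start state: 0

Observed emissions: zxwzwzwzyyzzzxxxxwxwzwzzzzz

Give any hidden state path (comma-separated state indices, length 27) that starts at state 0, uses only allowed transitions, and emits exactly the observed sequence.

0,2,3,1,3,1,3,0,4,4,0,0,0,2,2,2,2,3,2,3,1,3,0,1,0,0,0

  [0] z  {0,1}  => 0  start
  [1] x  {2}  => 2  0->2 ok
  [2] w  {3}  => 3  2->3 ok
  [3] z  {0,1}  => 1  3->1 ok
  [4] w  {3}  => 3  1->3 ok
  [5] z  {0,1}  => 1  3->1 ok
  [6] w  {3}  => 3  1->3 ok
  [7] z  {0,1}  => 0  3->0 ok
  [8] y  {4}  => 4  0->4 ok
  [9] y  {4}  => 4  4->4 ok
  [10] z  {0,1}  => 0  4->0 ok
  [11] z  {0,1}  => 0  0->0 ok
  [12] z  {0,1}  => 0  0->0 ok
  [13] x  {2}  => 2  0->2 ok
  [14] x  {2}  => 2  2->2 ok
  [15] x  {2}  => 2  2->2 ok
  [16] x  {2}  => 2  2->2 ok
  [17] w  {3}  => 3  2->3 ok
  [18] x  {2}  => 2  3->2 ok
  [19] w  {3}  => 3  2->3 ok
  [20] z  {0,1}  => 1  3->1 ok
  [21] w  {3}  => 3  1->3 ok
  [22] z  {0,1}  => 0  3->0 ok
  [23] z  {0,1}  => 1  0->1 ok
  [24] z  {0,1}  => 0  1->0 ok
  [25] z  {0,1}  => 0  0->0 ok
  [26] z  {0,1}  => 0  0->0 ok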